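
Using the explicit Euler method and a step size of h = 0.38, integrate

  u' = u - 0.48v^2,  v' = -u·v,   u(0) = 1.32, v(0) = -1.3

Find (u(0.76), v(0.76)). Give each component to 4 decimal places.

Euler on (u,v): u_{n+1} = u_n + h·u', v_{n+1} = v_n + h·v'.
0.000000: (1.320000, -1.300000); f=(0.508800, 1.716000) → (1.513344, -0.647920)
0.380000: (1.513344, -0.647920); f=(1.311840, 0.980526) → (2.011843, -0.275320)
(u(0.76), v(0.76)) ≈ (2.0118, -0.2753)

2.0118, -0.2753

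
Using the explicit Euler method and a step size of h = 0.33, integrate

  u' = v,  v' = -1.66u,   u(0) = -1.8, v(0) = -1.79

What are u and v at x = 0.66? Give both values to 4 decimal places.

-2.6560, 0.5057

Euler on (u,v): u_{n+1} = u_n + h·u', v_{n+1} = v_n + h·v'.
0.000000: (-1.800000, -1.790000); f=(-1.790000, 2.988000) → (-2.390700, -0.803960)
0.330000: (-2.390700, -0.803960); f=(-0.803960, 3.968562) → (-2.656007, 0.505665)
(u(0.66), v(0.66)) ≈ (-2.6560, 0.5057)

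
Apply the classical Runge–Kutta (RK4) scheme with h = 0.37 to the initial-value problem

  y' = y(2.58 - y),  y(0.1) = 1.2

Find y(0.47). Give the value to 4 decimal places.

RK4: k1 = f(t_n, y_n); k2 = f(t_n + h/2, y_n + (h/2)·k1); k3 = f(t_n + h/2, y_n + (h/2)·k2); k4 = f(t_n + h, y_n + h·k3); y_{n+1} = y_n + (h/6)·(k1 + 2k2 + 2k3 + k4).
t=0.100000, y=1.200000:
  k1 = f(0.100000, 1.200000) = 1.656000
  k2 = f(0.285000, 1.506360) = 1.617288
  k3 = f(0.285000, 1.499198) = 1.620336
  k4 = f(0.470000, 1.799524) = 1.404485
  y ← 1.200000 + (0.37/6)·(k1 + 2k2 + 2k3 + k4) = 1.788037
y(0.47) ≈ 1.7880

1.7880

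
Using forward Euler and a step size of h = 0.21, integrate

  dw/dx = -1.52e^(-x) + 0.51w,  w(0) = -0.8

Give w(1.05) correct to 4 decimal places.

-2.7442

Euler: w_{n+1} = w_n + h·f(x_n, w_n).
x=0.000000, w=-0.800000: f=-1.928000 → w ← -0.800000 + 0.21·(-1.928000) = -1.204880
x=0.210000, w=-1.204880: f=-1.846577 → w ← -1.204880 + 0.21·(-1.846577) = -1.592661
x=0.420000, w=-1.592661: f=-1.810968 → w ← -1.592661 + 0.21·(-1.810968) = -1.972964
x=0.630000, w=-1.972964: f=-1.815751 → w ← -1.972964 + 0.21·(-1.815751) = -2.354272
x=0.840000, w=-2.354272: f=-1.856879 → w ← -2.354272 + 0.21·(-1.856879) = -2.744217
w(1.05) ≈ -2.7442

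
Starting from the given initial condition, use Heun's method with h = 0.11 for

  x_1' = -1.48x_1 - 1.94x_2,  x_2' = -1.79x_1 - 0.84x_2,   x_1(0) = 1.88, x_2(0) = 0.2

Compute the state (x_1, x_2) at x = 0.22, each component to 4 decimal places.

Heun on (x_1,x_2): k1 = f(x_n, state_n); k2 = f(x_n + h, state_n + h·k1); state_{n+1} = state_n + (h/2)·(k1 + k2).
0.000000: (1.880000, 0.200000)
  k1 = (-3.170400, -3.533200)
  predictor → (1.531256, -0.188652)
  k2 = (-1.900274, -2.582481)
  → (1.601113, -0.136362)
0.110000: (1.601113, -0.136362)
  k1 = (-2.105104, -2.751448)
  predictor → (1.369551, -0.439022)
  k2 = (-1.175234, -2.082719)
  → (1.420694, -0.402242)
(x_1(0.22), x_2(0.22)) ≈ (1.4207, -0.4022)

1.4207, -0.4022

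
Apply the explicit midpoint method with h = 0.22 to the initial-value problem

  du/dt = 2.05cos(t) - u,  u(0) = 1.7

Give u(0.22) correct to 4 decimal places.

1.7658

Midpoint: k1 = f(t_n, u_n); k2 = f(t_n + h/2, u_n + (h/2)·k1); u_{n+1} = u_n + h·k2.
t=0.000000, u=1.700000:
  k1 = f(0.000000, 1.700000) = 0.350000
  k2 = f(0.110000, 1.738500) = 0.299110
  u ← 1.700000 + 0.22·0.299110 = 1.765804
u(0.22) ≈ 1.7658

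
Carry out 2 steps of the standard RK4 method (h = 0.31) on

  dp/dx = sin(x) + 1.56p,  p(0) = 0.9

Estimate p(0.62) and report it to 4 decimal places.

2.6316

RK4: k1 = f(x_n, p_n); k2 = f(x_n + h/2, p_n + (h/2)·k1); k3 = f(x_n + h/2, p_n + (h/2)·k2); k4 = f(x_n + h, p_n + h·k3); p_{n+1} = p_n + (h/6)·(k1 + 2k2 + 2k3 + k4).
x=0.000000, p=0.900000:
  k1 = f(0.000000, 0.900000) = 1.404000
  k2 = f(0.155000, 1.117620) = 1.897867
  k3 = f(0.155000, 1.194169) = 2.017284
  k4 = f(0.310000, 1.525358) = 2.684617
  p ← 0.900000 + (0.31/6)·(k1 + 2k2 + 2k3 + k4) = 1.515811
x=0.310000, p=1.515811:
  k1 = f(0.310000, 1.515811) = 2.669724
  k2 = f(0.465000, 1.929618) = 3.458627
  k3 = f(0.465000, 2.051898) = 3.649384
  k4 = f(0.620000, 2.647120) = 4.710542
  p ← 1.515811 + (0.31/6)·(k1 + 2k2 + 2k3 + k4) = 2.631619
p(0.62) ≈ 2.6316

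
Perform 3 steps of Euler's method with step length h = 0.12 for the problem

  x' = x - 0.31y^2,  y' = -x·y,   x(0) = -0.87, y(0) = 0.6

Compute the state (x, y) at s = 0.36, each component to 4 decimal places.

-1.2778, 0.8410

Euler on (x,y): x_{n+1} = x_n + h·x', y_{n+1} = y_n + h·y'.
0.000000: (-0.870000, 0.600000); f=(-0.981600, 0.522000) → (-0.987792, 0.662640)
0.120000: (-0.987792, 0.662640); f=(-1.123910, 0.654550) → (-1.122661, 0.741186)
0.240000: (-1.122661, 0.741186); f=(-1.292962, 0.832101) → (-1.277817, 0.841038)
(x(0.36), y(0.36)) ≈ (-1.2778, 0.8410)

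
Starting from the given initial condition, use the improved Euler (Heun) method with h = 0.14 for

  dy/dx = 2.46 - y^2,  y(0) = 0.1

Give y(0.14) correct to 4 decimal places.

Heun: k1 = f(x_n, y_n); k2 = f(x_n + h, y_n + h·k1); y_{n+1} = y_n + (h/2)·(k1 + k2).
x=0.000000, y=0.100000:
  k1 = f(0.000000, 0.100000) = 2.450000
  k2 = f(0.140000, 0.443000) = 2.263751
  y ← 0.100000 + (0.14/2)·(2.450000 + 2.263751) = 0.429963
y(0.14) ≈ 0.4300

0.4300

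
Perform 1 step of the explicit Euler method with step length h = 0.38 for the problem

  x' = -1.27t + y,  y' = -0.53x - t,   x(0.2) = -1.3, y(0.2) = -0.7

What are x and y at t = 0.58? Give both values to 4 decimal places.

Euler on (x,y): x_{n+1} = x_n + h·x', y_{n+1} = y_n + h·y'.
0.200000: (-1.300000, -0.700000); f=(-0.954000, 0.489000) → (-1.662520, -0.514180)
(x(0.58), y(0.58)) ≈ (-1.6625, -0.5142)

-1.6625, -0.5142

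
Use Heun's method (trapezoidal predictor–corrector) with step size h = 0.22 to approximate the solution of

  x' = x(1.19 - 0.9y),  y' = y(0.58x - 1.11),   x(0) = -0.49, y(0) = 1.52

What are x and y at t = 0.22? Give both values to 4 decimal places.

-0.4929, 1.1266

Heun on (x,y): k1 = f(t_n, state_n); k2 = f(t_n + h, state_n + h·k1); state_{n+1} = state_n + (h/2)·(k1 + k2).
0.000000: (-0.490000, 1.520000)
  k1 = (0.087220, -2.119184)
  predictor → (-0.470812, 1.053780)
  k2 = (-0.113747, -1.457452)
  → (-0.492918, 1.126570)
(x(0.22), y(0.22)) ≈ (-0.4929, 1.1266)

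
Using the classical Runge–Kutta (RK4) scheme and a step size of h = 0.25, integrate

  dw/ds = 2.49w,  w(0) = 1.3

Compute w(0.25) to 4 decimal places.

RK4: k1 = f(s_n, w_n); k2 = f(s_n + h/2, w_n + (h/2)·k1); k3 = f(s_n + h/2, w_n + (h/2)·k2); k4 = f(s_n + h, w_n + h·k3); w_{n+1} = w_n + (h/6)·(k1 + 2k2 + 2k3 + k4).
s=0.000000, w=1.300000:
  k1 = f(0.000000, 1.300000) = 3.237000
  k2 = f(0.125000, 1.704625) = 4.244516
  k3 = f(0.125000, 1.830565) = 4.558106
  k4 = f(0.250000, 2.439526) = 6.074421
  w ← 1.300000 + (0.25/6)·(k1 + 2k2 + 2k3 + k4) = 2.421528
w(0.25) ≈ 2.4215

2.4215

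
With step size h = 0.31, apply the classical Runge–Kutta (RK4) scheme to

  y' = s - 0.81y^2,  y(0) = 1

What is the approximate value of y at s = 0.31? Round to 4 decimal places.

0.8412

RK4: k1 = f(s_n, y_n); k2 = f(s_n + h/2, y_n + (h/2)·k1); k3 = f(s_n + h/2, y_n + (h/2)·k2); k4 = f(s_n + h, y_n + h·k3); y_{n+1} = y_n + (h/6)·(k1 + 2k2 + 2k3 + k4).
s=0.000000, y=1.000000:
  k1 = f(0.000000, 1.000000) = -0.810000
  k2 = f(0.155000, 0.874450) = -0.464377
  k3 = f(0.155000, 0.928022) = -0.542591
  k4 = f(0.310000, 0.831797) = -0.250427
  y ← 1.000000 + (0.31/6)·(k1 + 2k2 + 2k3 + k4) = 0.841158
y(0.31) ≈ 0.8412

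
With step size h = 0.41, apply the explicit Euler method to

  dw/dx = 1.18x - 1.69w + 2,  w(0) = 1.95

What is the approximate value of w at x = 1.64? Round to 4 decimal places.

Euler: w_{n+1} = w_n + h·f(x_n, w_n).
x=0.000000, w=1.950000: f=-1.295500 → w ← 1.950000 + 0.41·(-1.295500) = 1.418845
x=0.410000, w=1.418845: f=0.085952 → w ← 1.418845 + 0.41·0.085952 = 1.454085
x=0.820000, w=1.454085: f=0.510196 → w ← 1.454085 + 0.41·0.510196 = 1.663266
x=1.230000, w=1.663266: f=0.640481 → w ← 1.663266 + 0.41·0.640481 = 1.925863
w(1.64) ≈ 1.9259

1.9259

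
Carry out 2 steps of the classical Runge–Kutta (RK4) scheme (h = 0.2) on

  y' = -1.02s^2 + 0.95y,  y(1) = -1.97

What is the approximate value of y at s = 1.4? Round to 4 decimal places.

RK4: k1 = f(s_n, y_n); k2 = f(s_n + h/2, y_n + (h/2)·k1); k3 = f(s_n + h/2, y_n + (h/2)·k2); k4 = f(s_n + h, y_n + h·k3); y_{n+1} = y_n + (h/6)·(k1 + 2k2 + 2k3 + k4).
s=1.000000, y=-1.970000:
  k1 = f(1.000000, -1.970000) = -2.891500
  k2 = f(1.100000, -2.259150) = -3.380393
  k3 = f(1.100000, -2.308039) = -3.426837
  k4 = f(1.200000, -2.655367) = -3.991399
  y ← -1.970000 + (0.2/6)·(k1 + 2k2 + 2k3 + k4) = -2.653245
s=1.200000, y=-2.653245:
  k1 = f(1.200000, -2.653245) = -3.989383
  k2 = f(1.300000, -3.052184) = -4.623374
  k3 = f(1.300000, -3.115583) = -4.683604
  k4 = f(1.400000, -3.589966) = -5.409668
  y ← -2.653245 + (0.2/6)·(k1 + 2k2 + 2k3 + k4) = -3.587012
y(1.4) ≈ -3.5870

-3.5870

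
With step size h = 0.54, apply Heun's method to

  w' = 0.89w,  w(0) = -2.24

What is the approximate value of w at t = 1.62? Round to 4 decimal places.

Heun: k1 = f(t_n, w_n); k2 = f(t_n + h, w_n + h·k1); w_{n+1} = w_n + (h/2)·(k1 + k2).
t=0.000000, w=-2.240000:
  k1 = f(0.000000, -2.240000) = -1.993600
  k2 = f(0.540000, -3.316544) = -2.951724
  w ← -2.240000 + (0.54/2)·(-1.993600 + (-2.951724)) = -3.575238
t=0.540000, w=-3.575238:
  k1 = f(0.540000, -3.575238) = -3.181961
  k2 = f(1.080000, -5.293497) = -4.711212
  w ← -3.575238 + (0.54/2)·(-3.181961 + (-4.711212)) = -5.706394
t=1.080000, w=-5.706394:
  k1 = f(1.080000, -5.706394) = -5.078691
  k2 = f(1.620000, -8.448887) = -7.519510
  w ← -5.706394 + (0.54/2)·(-5.078691 + (-7.519510)) = -9.107909
w(1.62) ≈ -9.1079

-9.1079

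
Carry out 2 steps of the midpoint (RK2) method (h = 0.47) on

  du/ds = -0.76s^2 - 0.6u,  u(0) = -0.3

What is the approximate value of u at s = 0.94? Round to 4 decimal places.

-0.3536

Midpoint: k1 = f(s_n, u_n); k2 = f(s_n + h/2, u_n + (h/2)·k1); u_{n+1} = u_n + h·k2.
s=0.000000, u=-0.300000:
  k1 = f(0.000000, -0.300000) = 0.180000
  k2 = f(0.235000, -0.257700) = 0.112649
  u ← -0.300000 + 0.47·0.112649 = -0.247055
s=0.470000, u=-0.247055:
  k1 = f(0.470000, -0.247055) = -0.019651
  k2 = f(0.705000, -0.251673) = -0.226735
  u ← -0.247055 + 0.47·(-0.226735) = -0.353621
u(0.94) ≈ -0.3536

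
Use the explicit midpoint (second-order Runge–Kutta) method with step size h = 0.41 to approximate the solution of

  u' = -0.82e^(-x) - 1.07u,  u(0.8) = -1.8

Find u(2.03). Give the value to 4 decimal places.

-0.6294

Midpoint: k1 = f(x_n, u_n); k2 = f(x_n + h/2, u_n + (h/2)·k1); u_{n+1} = u_n + h·k2.
x=0.800000, u=-1.800000:
  k1 = f(0.800000, -1.800000) = 1.557550
  k2 = f(1.005000, -1.480702) = 1.284195
  u ← -1.800000 + 0.41·1.284195 = -1.273480
x=1.210000, u=-1.273480:
  k1 = f(1.210000, -1.273480) = 1.118102
  k2 = f(1.415000, -1.044269) = 0.918169
  u ← -1.273480 + 0.41·0.918169 = -0.897031
x=1.620000, u=-0.897031:
  k1 = f(1.620000, -0.897031) = 0.797546
  k2 = f(1.825000, -0.733534) = 0.652683
  u ← -0.897031 + 0.41·0.652683 = -0.629431
u(2.03) ≈ -0.6294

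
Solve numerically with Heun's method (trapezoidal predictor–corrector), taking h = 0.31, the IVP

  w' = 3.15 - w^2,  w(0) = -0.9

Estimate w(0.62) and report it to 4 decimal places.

Heun: k1 = f(x_n, w_n); k2 = f(x_n + h, w_n + h·k1); w_{n+1} = w_n + (h/2)·(k1 + k2).
x=0.000000, w=-0.900000:
  k1 = f(0.000000, -0.900000) = 2.340000
  k2 = f(0.310000, -0.174600) = 3.119515
  w ← -0.900000 + (0.31/2)·(2.340000 + 3.119515) = -0.053775
x=0.310000, w=-0.053775:
  k1 = f(0.310000, -0.053775) = 3.147108
  k2 = f(0.620000, 0.921828) = 2.300232
  w ← -0.053775 + (0.31/2)·(3.147108 + 2.300232) = 0.790563
w(0.62) ≈ 0.7906

0.7906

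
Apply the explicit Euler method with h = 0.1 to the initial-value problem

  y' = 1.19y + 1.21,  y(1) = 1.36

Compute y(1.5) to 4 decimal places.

Euler: y_{n+1} = y_n + h·f(s_n, y_n).
s=1.000000, y=1.360000: f=2.828400 → y ← 1.360000 + 0.1·2.828400 = 1.642840
s=1.100000, y=1.642840: f=3.164980 → y ← 1.642840 + 0.1·3.164980 = 1.959338
s=1.200000, y=1.959338: f=3.541612 → y ← 1.959338 + 0.1·3.541612 = 2.313499
s=1.300000, y=2.313499: f=3.963064 → y ← 2.313499 + 0.1·3.963064 = 2.709806
s=1.400000, y=2.709806: f=4.434669 → y ← 2.709806 + 0.1·4.434669 = 3.153272
y(1.5) ≈ 3.1533

3.1533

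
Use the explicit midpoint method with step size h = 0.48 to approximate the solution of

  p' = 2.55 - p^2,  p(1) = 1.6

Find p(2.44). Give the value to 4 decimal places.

Midpoint: k1 = f(x_n, p_n); k2 = f(x_n + h/2, p_n + (h/2)·k1); p_{n+1} = p_n + h·k2.
x=1.000000, p=1.600000:
  k1 = f(1.000000, 1.600000) = -0.010000
  k2 = f(1.240000, 1.597600) = -0.002326
  p ← 1.600000 + 0.48·(-0.002326) = 1.598884
x=1.480000, p=1.598884:
  k1 = f(1.480000, 1.598884) = -0.006429
  k2 = f(1.720000, 1.597341) = -0.001497
  p ← 1.598884 + 0.48·(-0.001497) = 1.598165
x=1.960000, p=1.598165:
  k1 = f(1.960000, 1.598165) = -0.004131
  k2 = f(2.200000, 1.597173) = -0.000963
  p ← 1.598165 + 0.48·(-0.000963) = 1.597703
p(2.44) ≈ 1.5977

1.5977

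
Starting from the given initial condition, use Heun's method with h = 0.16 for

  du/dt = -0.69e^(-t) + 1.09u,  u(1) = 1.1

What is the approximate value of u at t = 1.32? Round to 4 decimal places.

1.4727

Heun: k1 = f(t_n, u_n); k2 = f(t_n + h, u_n + h·k1); u_{n+1} = u_n + (h/2)·(k1 + k2).
t=1.000000, u=1.100000:
  k1 = f(1.000000, 1.100000) = 0.945163
  k2 = f(1.160000, 1.251226) = 1.147531
  u ← 1.100000 + (0.16/2)·(0.945163 + 1.147531) = 1.267416
t=1.160000, u=1.267416:
  k1 = f(1.160000, 1.267416) = 1.165177
  k2 = f(1.320000, 1.453844) = 1.400367
  u ← 1.267416 + (0.16/2)·(1.165177 + 1.400367) = 1.472659
u(1.32) ≈ 1.4727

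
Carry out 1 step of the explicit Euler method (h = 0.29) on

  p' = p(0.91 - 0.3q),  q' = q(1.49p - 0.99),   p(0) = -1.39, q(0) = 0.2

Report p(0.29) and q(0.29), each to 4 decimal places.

Euler on (p,q): p_{n+1} = p_n + h·p', q_{n+1} = q_n + h·q'.
0.000000: (-1.390000, 0.200000); f=(-1.181500, -0.612220) → (-1.732635, 0.022456)
(p(0.29), q(0.29)) ≈ (-1.7326, 0.0225)

-1.7326, 0.0225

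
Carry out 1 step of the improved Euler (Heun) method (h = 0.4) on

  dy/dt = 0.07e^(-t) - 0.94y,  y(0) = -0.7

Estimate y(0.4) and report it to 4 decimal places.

Heun: k1 = f(t_n, y_n); k2 = f(t_n + h, y_n + h·k1); y_{n+1} = y_n + (h/2)·(k1 + k2).
t=0.000000, y=-0.700000:
  k1 = f(0.000000, -0.700000) = 0.728000
  k2 = f(0.400000, -0.408800) = 0.431194
  y ← -0.700000 + (0.4/2)·(0.728000 + 0.431194) = -0.468161
y(0.4) ≈ -0.4682

-0.4682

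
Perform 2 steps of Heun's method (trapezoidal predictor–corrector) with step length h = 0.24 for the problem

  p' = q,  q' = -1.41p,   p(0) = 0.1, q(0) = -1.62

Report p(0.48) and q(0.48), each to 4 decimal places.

-0.6621, -1.4245

Heun on (p,q): k1 = f(t_n, state_n); k2 = f(t_n + h, state_n + h·k1); state_{n+1} = state_n + (h/2)·(k1 + k2).
0.000000: (0.100000, -1.620000)
  k1 = (-1.620000, -0.141000)
  predictor → (-0.288800, -1.653840)
  k2 = (-1.653840, 0.407208)
  → (-0.292861, -1.588055)
0.240000: (-0.292861, -1.588055)
  k1 = (-1.588055, 0.412934)
  predictor → (-0.673994, -1.488951)
  k2 = (-1.488951, 0.950332)
  → (-0.662102, -1.424463)
(p(0.48), q(0.48)) ≈ (-0.6621, -1.4245)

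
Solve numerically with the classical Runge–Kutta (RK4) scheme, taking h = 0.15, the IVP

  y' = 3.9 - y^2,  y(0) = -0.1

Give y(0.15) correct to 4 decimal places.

0.4754

RK4: k1 = f(t_n, y_n); k2 = f(t_n + h/2, y_n + (h/2)·k1); k3 = f(t_n + h/2, y_n + (h/2)·k2); k4 = f(t_n + h, y_n + h·k3); y_{n+1} = y_n + (h/6)·(k1 + 2k2 + 2k3 + k4).
t=0.000000, y=-0.100000:
  k1 = f(0.000000, -0.100000) = 3.890000
  k2 = f(0.075000, 0.191750) = 3.863232
  k3 = f(0.075000, 0.189742) = 3.863998
  k4 = f(0.150000, 0.479600) = 3.669984
  y ← -0.100000 + (0.15/6)·(k1 + 2k2 + 2k3 + k4) = 0.475361
y(0.15) ≈ 0.4754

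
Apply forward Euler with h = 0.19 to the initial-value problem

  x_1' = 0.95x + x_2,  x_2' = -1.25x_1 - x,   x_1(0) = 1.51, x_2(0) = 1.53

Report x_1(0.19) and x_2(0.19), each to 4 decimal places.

1.8007, 1.1714

Euler on (x_1,x_2): x_1_{n+1} = x_1_n + h·x_1', x_2_{n+1} = x_2_n + h·x_2'.
0.000000: (1.510000, 1.530000); f=(1.530000, -1.887500) → (1.800700, 1.171375)
(x_1(0.19), x_2(0.19)) ≈ (1.8007, 1.1714)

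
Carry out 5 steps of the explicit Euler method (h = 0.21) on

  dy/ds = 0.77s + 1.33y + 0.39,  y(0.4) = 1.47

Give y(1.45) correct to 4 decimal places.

6.7590

Euler: y_{n+1} = y_n + h·f(s_n, y_n).
s=0.400000, y=1.470000: f=2.653100 → y ← 1.470000 + 0.21·2.653100 = 2.027151
s=0.610000, y=2.027151: f=3.555811 → y ← 2.027151 + 0.21·3.555811 = 2.773871
s=0.820000, y=2.773871: f=4.710649 → y ← 2.773871 + 0.21·4.710649 = 3.763108
s=1.030000, y=3.763108: f=6.188033 → y ← 3.763108 + 0.21·6.188033 = 5.062594
s=1.240000, y=5.062594: f=8.078051 → y ← 5.062594 + 0.21·8.078051 = 6.758985
y(1.45) ≈ 6.7590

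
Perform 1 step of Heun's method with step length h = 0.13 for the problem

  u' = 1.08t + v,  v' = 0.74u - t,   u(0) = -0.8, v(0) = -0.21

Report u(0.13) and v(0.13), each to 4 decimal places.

-0.8232, -0.2967

Heun on (u,v): k1 = f(t_n, state_n); k2 = f(t_n + h, state_n + h·k1); state_{n+1} = state_n + (h/2)·(k1 + k2).
0.000000: (-0.800000, -0.210000)
  k1 = (-0.210000, -0.592000)
  predictor → (-0.827300, -0.286960)
  k2 = (-0.146560, -0.742202)
  → (-0.823176, -0.296723)
(u(0.13), v(0.13)) ≈ (-0.8232, -0.2967)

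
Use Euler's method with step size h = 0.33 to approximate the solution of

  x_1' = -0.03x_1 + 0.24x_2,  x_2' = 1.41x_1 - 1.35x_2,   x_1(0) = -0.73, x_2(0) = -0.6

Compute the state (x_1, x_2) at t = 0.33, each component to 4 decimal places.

-0.7703, -0.6724

Euler on (x_1,x_2): x_1_{n+1} = x_1_n + h·x_1', x_2_{n+1} = x_2_n + h·x_2'.
0.000000: (-0.730000, -0.600000); f=(-0.122100, -0.219300) → (-0.770293, -0.672369)
(x_1(0.33), x_2(0.33)) ≈ (-0.7703, -0.6724)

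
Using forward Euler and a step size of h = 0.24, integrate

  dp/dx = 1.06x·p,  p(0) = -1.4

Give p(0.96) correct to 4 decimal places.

Euler: p_{n+1} = p_n + h·f(x_n, p_n).
x=0.000000, p=-1.400000: f=0.000000 → p ← -1.400000 + 0.24·0.000000 = -1.400000
x=0.240000, p=-1.400000: f=-0.356160 → p ← -1.400000 + 0.24·(-0.356160) = -1.485478
x=0.480000, p=-1.485478: f=-0.755811 → p ← -1.485478 + 0.24·(-0.755811) = -1.666873
x=0.720000, p=-1.666873: f=-1.272158 → p ← -1.666873 + 0.24·(-1.272158) = -1.972191
p(0.96) ≈ -1.9722

-1.9722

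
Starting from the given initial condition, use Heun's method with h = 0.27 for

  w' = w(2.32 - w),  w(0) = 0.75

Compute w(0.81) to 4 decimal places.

1.7410

Heun: k1 = f(s_n, w_n); k2 = f(s_n + h, w_n + h·k1); w_{n+1} = w_n + (h/2)·(k1 + k2).
s=0.000000, w=0.750000:
  k1 = f(0.000000, 0.750000) = 1.177500
  k2 = f(0.270000, 1.067925) = 1.337122
  w ← 0.750000 + (0.27/2)·(1.177500 + 1.337122) = 1.089474
s=0.270000, w=1.089474:
  k1 = f(0.270000, 1.089474) = 1.340626
  k2 = f(0.540000, 1.451443) = 1.260661
  w ← 1.089474 + (0.27/2)·(1.340626 + 1.260661) = 1.440648
s=0.540000, w=1.440648:
  k1 = f(0.540000, 1.440648) = 1.266837
  k2 = f(0.810000, 1.782694) = 0.957853
  w ← 1.440648 + (0.27/2)·(1.266837 + 0.957853) = 1.740981
w(0.81) ≈ 1.7410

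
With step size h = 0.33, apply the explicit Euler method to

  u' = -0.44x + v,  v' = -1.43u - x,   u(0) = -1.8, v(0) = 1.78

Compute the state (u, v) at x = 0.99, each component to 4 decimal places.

0.5320, 3.0603

Euler on (u,v): u_{n+1} = u_n + h·u', v_{n+1} = v_n + h·v'.
0.000000: (-1.800000, 1.780000); f=(1.780000, 2.574000) → (-1.212600, 2.629420)
0.330000: (-1.212600, 2.629420); f=(2.484220, 1.404018) → (-0.392807, 3.092746)
0.660000: (-0.392807, 3.092746); f=(2.802346, -0.098285) → (0.531967, 3.060312)
(u(0.99), v(0.99)) ≈ (0.5320, 3.0603)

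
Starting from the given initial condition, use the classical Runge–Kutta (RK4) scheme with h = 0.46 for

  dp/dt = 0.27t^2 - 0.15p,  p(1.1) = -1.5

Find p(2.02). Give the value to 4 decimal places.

RK4: k1 = f(t_n, p_n); k2 = f(t_n + h/2, p_n + (h/2)·k1); k3 = f(t_n + h/2, p_n + (h/2)·k2); k4 = f(t_n + h, p_n + h·k3); p_{n+1} = p_n + (h/6)·(k1 + 2k2 + 2k3 + k4).
t=1.100000, p=-1.500000:
  k1 = f(1.100000, -1.500000) = 0.551700
  k2 = f(1.330000, -1.373109) = 0.683569
  k3 = f(1.330000, -1.342779) = 0.679020
  k4 = f(1.560000, -1.187651) = 0.835220
  p ← -1.500000 + (0.46/6)·(k1 + 2k2 + 2k3 + k4) = -1.184739
t=1.560000, p=-1.184739:
  k1 = f(1.560000, -1.184739) = 0.834783
  k2 = f(1.790000, -0.992739) = 1.014018
  k3 = f(1.790000, -0.951515) = 1.007834
  k4 = f(2.020000, -0.721135) = 1.209878
  p ← -1.184739 + (0.46/6)·(k1 + 2k2 + 2k3 + k4) = -0.717964
p(2.02) ≈ -0.7180

-0.7180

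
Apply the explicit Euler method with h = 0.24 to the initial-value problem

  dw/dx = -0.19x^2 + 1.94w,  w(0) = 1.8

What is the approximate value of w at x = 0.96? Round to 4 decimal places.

Euler: w_{n+1} = w_n + h·f(x_n, w_n).
x=0.000000, w=1.800000: f=3.492000 → w ← 1.800000 + 0.24·3.492000 = 2.638080
x=0.240000, w=2.638080: f=5.106931 → w ← 2.638080 + 0.24·5.106931 = 3.863743
x=0.480000, w=3.863743: f=7.451886 → w ← 3.863743 + 0.24·7.451886 = 5.652196
x=0.720000, w=5.652196: f=10.866765 → w ← 5.652196 + 0.24·10.866765 = 8.260220
w(0.96) ≈ 8.2602

8.2602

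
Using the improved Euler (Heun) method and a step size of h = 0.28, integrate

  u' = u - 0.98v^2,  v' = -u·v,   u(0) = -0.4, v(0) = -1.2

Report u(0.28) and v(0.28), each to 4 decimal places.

-1.0249, -1.4367

Heun on (u,v): k1 = f(s_n, state_n); k2 = f(s_n + h, state_n + h·k1); state_{n+1} = state_n + (h/2)·(k1 + k2).
0.000000: (-0.400000, -1.200000)
  k1 = (-1.811200, -0.480000)
  predictor → (-0.907136, -1.334400)
  k2 = (-2.652147, -1.210482)
  → (-1.024869, -1.436668)
(u(0.28), v(0.28)) ≈ (-1.0249, -1.4367)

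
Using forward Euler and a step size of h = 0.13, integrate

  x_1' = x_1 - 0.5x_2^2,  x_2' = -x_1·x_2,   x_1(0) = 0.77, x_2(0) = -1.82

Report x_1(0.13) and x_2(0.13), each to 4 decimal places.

0.6548, -1.6378

Euler on (x_1,x_2): x_1_{n+1} = x_1_n + h·x_1', x_2_{n+1} = x_2_n + h·x_2'.
0.000000: (0.770000, -1.820000); f=(-0.886200, 1.401400) → (0.654794, -1.637818)
(x_1(0.13), x_2(0.13)) ≈ (0.6548, -1.6378)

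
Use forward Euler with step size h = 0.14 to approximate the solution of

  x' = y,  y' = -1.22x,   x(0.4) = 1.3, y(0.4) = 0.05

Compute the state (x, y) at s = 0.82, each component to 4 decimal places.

1.2276, -0.6144

Euler on (x,y): x_{n+1} = x_n + h·x', y_{n+1} = y_n + h·y'.
0.400000: (1.300000, 0.050000); f=(0.050000, -1.586000) → (1.307000, -0.172040)
0.540000: (1.307000, -0.172040); f=(-0.172040, -1.594540) → (1.282914, -0.395276)
0.680000: (1.282914, -0.395276); f=(-0.395276, -1.565156) → (1.227576, -0.614397)
(x(0.82), y(0.82)) ≈ (1.2276, -0.6144)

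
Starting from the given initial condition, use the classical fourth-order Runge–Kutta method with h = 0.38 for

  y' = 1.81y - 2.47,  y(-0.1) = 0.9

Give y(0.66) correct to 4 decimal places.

RK4: k1 = f(t_n, y_n); k2 = f(t_n + h/2, y_n + (h/2)·k1); k3 = f(t_n + h/2, y_n + (h/2)·k2); k4 = f(t_n + h, y_n + h·k3); y_{n+1} = y_n + (h/6)·(k1 + 2k2 + 2k3 + k4).
t=-0.100000, y=0.900000:
  k1 = f(-0.100000, 0.900000) = -0.841000
  k2 = f(0.090000, 0.740210) = -1.130220
  k3 = f(0.090000, 0.685258) = -1.229683
  k4 = f(0.280000, 0.432721) = -1.686776
  y ← 0.900000 + (0.38/6)·(k1 + 2k2 + 2k3 + k4) = 0.440987
t=0.280000, y=0.440987:
  k1 = f(0.280000, 0.440987) = -1.671814
  k2 = f(0.470000, 0.123342) = -2.246751
  k3 = f(0.470000, 0.014104) = -2.444472
  k4 = f(0.660000, -0.487913) = -3.353122
  y ← 0.440987 + (0.38/6)·(k1 + 2k2 + 2k3 + k4) = -0.471481
y(0.66) ≈ -0.4715

-0.4715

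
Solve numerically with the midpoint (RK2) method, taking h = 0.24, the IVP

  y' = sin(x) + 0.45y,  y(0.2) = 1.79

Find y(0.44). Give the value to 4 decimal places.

Midpoint: k1 = f(x_n, y_n); k2 = f(x_n + h/2, y_n + (h/2)·k1); y_{n+1} = y_n + h·k2.
x=0.200000, y=1.790000:
  k1 = f(0.200000, 1.790000) = 1.004169
  k2 = f(0.320000, 1.910500) = 1.174292
  y ← 1.790000 + 0.24·1.174292 = 2.071830
y(0.44) ≈ 2.0718

2.0718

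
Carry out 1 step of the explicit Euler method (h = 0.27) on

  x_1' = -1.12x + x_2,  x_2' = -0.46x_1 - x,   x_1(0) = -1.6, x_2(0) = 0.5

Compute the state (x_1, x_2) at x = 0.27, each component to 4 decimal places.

-1.4650, 0.6987

Euler on (x_1,x_2): x_1_{n+1} = x_1_n + h·x_1', x_2_{n+1} = x_2_n + h·x_2'.
0.000000: (-1.600000, 0.500000); f=(0.500000, 0.736000) → (-1.465000, 0.698720)
(x_1(0.27), x_2(0.27)) ≈ (-1.4650, 0.6987)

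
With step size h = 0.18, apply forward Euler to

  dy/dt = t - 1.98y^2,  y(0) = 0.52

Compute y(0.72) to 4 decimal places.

Euler: y_{n+1} = y_n + h·f(t_n, y_n).
t=0.000000, y=0.520000: f=-0.535392 → y ← 0.520000 + 0.18·(-0.535392) = 0.423629
t=0.180000, y=0.423629: f=-0.175335 → y ← 0.423629 + 0.18·(-0.175335) = 0.392069
t=0.360000, y=0.392069: f=0.055638 → y ← 0.392069 + 0.18·0.055638 = 0.402084
t=0.540000, y=0.402084: f=0.219890 → y ← 0.402084 + 0.18·0.219890 = 0.441664
y(0.72) ≈ 0.4417

0.4417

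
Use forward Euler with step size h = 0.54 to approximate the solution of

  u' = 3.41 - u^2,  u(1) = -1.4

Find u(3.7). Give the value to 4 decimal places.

Euler: u_{n+1} = u_n + h·f(s_n, u_n).
s=1.000000, u=-1.400000: f=1.450000 → u ← -1.400000 + 0.54·1.450000 = -0.617000
s=1.540000, u=-0.617000: f=3.029311 → u ← -0.617000 + 0.54·3.029311 = 1.018828
s=2.080000, u=1.018828: f=2.371990 → u ← 1.018828 + 0.54·2.371990 = 2.299702
s=2.620000, u=2.299702: f=-1.878631 → u ← 2.299702 + 0.54·(-1.878631) = 1.285242
s=3.160000, u=1.285242: f=1.758154 → u ← 1.285242 + 0.54·1.758154 = 2.234645
u(3.7) ≈ 2.2346

2.2346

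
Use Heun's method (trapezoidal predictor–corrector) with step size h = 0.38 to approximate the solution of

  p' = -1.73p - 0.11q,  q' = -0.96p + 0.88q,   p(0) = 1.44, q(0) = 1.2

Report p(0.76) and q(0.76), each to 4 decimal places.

Heun on (p,q): k1 = f(s_n, state_n); k2 = f(s_n + h, state_n + h·k1); state_{n+1} = state_n + (h/2)·(k1 + k2).
0.000000: (1.440000, 1.200000)
  k1 = (-2.623200, -0.326400)
  predictor → (0.443184, 1.075968)
  k2 = (-0.885065, 0.521395)
  → (0.773430, 1.237049)
0.380000: (0.773430, 1.237049)
  k1 = (-1.474109, 0.346111)
  predictor → (0.213268, 1.368571)
  k2 = (-0.519497, 0.999605)
  → (0.394645, 1.492735)
(p(0.76), q(0.76)) ≈ (0.3946, 1.4927)

0.3946, 1.4927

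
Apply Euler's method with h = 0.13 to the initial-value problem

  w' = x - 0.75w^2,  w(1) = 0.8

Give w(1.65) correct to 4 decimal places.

1.1781

Euler: w_{n+1} = w_n + h·f(x_n, w_n).
x=1.000000, w=0.800000: f=0.520000 → w ← 0.800000 + 0.13·0.520000 = 0.867600
x=1.130000, w=0.867600: f=0.565453 → w ← 0.867600 + 0.13·0.565453 = 0.941109
x=1.260000, w=0.941109: f=0.595736 → w ← 0.941109 + 0.13·0.595736 = 1.018554
x=1.390000, w=1.018554: f=0.611910 → w ← 1.018554 + 0.13·0.611910 = 1.098103
x=1.520000, w=1.098103: f=0.615628 → w ← 1.098103 + 0.13·0.615628 = 1.178134
w(1.65) ≈ 1.1781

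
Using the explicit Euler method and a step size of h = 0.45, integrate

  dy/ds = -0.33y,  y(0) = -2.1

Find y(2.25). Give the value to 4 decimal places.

-0.9400

Euler: y_{n+1} = y_n + h·f(s_n, y_n).
s=0.000000, y=-2.100000: f=0.693000 → y ← -2.100000 + 0.45·0.693000 = -1.788150
s=0.450000, y=-1.788150: f=0.590090 → y ← -1.788150 + 0.45·0.590090 = -1.522610
s=0.900000, y=-1.522610: f=0.502461 → y ← -1.522610 + 0.45·0.502461 = -1.296502
s=1.350000, y=-1.296502: f=0.427846 → y ← -1.296502 + 0.45·0.427846 = -1.103972
s=1.800000, y=-1.103972: f=0.364311 → y ← -1.103972 + 0.45·0.364311 = -0.940032
y(2.25) ≈ -0.9400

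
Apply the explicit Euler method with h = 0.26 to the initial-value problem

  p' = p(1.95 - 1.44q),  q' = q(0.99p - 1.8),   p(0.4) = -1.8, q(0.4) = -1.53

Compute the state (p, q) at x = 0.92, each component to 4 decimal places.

-5.7890, 0.0454

Euler on (p,q): p_{n+1} = p_n + h·p', q_{n+1} = q_n + h·q'.
0.400000: (-1.800000, -1.530000); f=(-7.475760, 5.480460) → (-3.743698, -0.105080)
0.660000: (-3.743698, -0.105080); f=(-7.866691, 0.578600) → (-5.789037, 0.045356)
(p(0.92), q(0.92)) ≈ (-5.7890, 0.0454)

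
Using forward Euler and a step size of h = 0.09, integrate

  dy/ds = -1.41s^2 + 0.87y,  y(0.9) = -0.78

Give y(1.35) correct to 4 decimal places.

-1.9929

Euler: y_{n+1} = y_n + h·f(s_n, y_n).
s=0.900000, y=-0.780000: f=-1.820700 → y ← -0.780000 + 0.09·(-1.820700) = -0.943863
s=0.990000, y=-0.943863: f=-2.203102 → y ← -0.943863 + 0.09·(-2.203102) = -1.142142
s=1.080000, y=-1.142142: f=-2.638288 → y ← -1.142142 + 0.09·(-2.638288) = -1.379588
s=1.170000, y=-1.379588: f=-3.130391 → y ← -1.379588 + 0.09·(-3.130391) = -1.661323
s=1.260000, y=-1.661323: f=-3.683867 → y ← -1.661323 + 0.09·(-3.683867) = -1.992871
y(1.35) ≈ -1.9929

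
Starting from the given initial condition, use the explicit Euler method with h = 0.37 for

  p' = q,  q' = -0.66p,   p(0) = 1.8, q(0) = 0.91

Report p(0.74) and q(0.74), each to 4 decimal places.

2.3108, -0.0513

Euler on (p,q): p_{n+1} = p_n + h·p', q_{n+1} = q_n + h·q'.
0.000000: (1.800000, 0.910000); f=(0.910000, -1.188000) → (2.136700, 0.470440)
0.370000: (2.136700, 0.470440); f=(0.470440, -1.410222) → (2.310763, -0.051342)
(p(0.74), q(0.74)) ≈ (2.3108, -0.0513)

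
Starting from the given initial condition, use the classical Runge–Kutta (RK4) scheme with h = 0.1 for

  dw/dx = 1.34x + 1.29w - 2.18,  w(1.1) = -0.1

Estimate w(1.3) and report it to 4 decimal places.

-0.2613

RK4: k1 = f(x_n, w_n); k2 = f(x_n + h/2, w_n + (h/2)·k1); k3 = f(x_n + h/2, w_n + (h/2)·k2); k4 = f(x_n + h, w_n + h·k3); w_{n+1} = w_n + (h/6)·(k1 + 2k2 + 2k3 + k4).
x=1.100000, w=-0.100000:
  k1 = f(1.100000, -0.100000) = -0.835000
  k2 = f(1.150000, -0.141750) = -0.821857
  k3 = f(1.150000, -0.141093) = -0.821010
  k4 = f(1.200000, -0.182101) = -0.806910
  w ← -0.100000 + (0.1/6)·(k1 + 2k2 + 2k3 + k4) = -0.182127
x=1.200000, w=-0.182127:
  k1 = f(1.200000, -0.182127) = -0.806944
  k2 = f(1.250000, -0.222475) = -0.791992
  k3 = f(1.250000, -0.221727) = -0.791028
  k4 = f(1.300000, -0.261230) = -0.774987
  w ← -0.182127 + (0.1/6)·(k1 + 2k2 + 2k3 + k4) = -0.261260
w(1.3) ≈ -0.2613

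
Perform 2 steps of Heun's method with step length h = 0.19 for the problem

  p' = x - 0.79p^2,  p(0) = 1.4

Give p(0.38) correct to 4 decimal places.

1.0529

Heun: k1 = f(x_n, p_n); k2 = f(x_n + h, p_n + h·k1); p_{n+1} = p_n + (h/2)·(k1 + k2).
x=0.000000, p=1.400000:
  k1 = f(0.000000, 1.400000) = -1.548400
  k2 = f(0.190000, 1.105804) = -0.776014
  p ← 1.400000 + (0.19/2)·(-1.548400 + (-0.776014)) = 1.179181
x=0.190000, p=1.179181:
  k1 = f(0.190000, 1.179181) = -0.908469
  k2 = f(0.380000, 1.006572) = -0.420417
  p ← 1.179181 + (0.19/2)·(-0.908469 + (-0.420417)) = 1.052936
p(0.38) ≈ 1.0529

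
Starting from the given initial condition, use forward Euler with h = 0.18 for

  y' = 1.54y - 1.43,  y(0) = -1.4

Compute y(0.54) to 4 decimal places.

-3.9228

Euler: y_{n+1} = y_n + h·f(t_n, y_n).
t=0.000000, y=-1.400000: f=-3.586000 → y ← -1.400000 + 0.18·(-3.586000) = -2.045480
t=0.180000, y=-2.045480: f=-4.580039 → y ← -2.045480 + 0.18·(-4.580039) = -2.869887
t=0.360000, y=-2.869887: f=-5.849626 → y ← -2.869887 + 0.18·(-5.849626) = -3.922820
y(0.54) ≈ -3.9228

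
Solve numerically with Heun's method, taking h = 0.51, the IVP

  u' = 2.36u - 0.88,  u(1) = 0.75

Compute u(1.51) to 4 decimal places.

Heun: k1 = f(s_n, u_n); k2 = f(s_n + h, u_n + h·k1); u_{n+1} = u_n + (h/2)·(k1 + k2).
s=1.000000, u=0.750000:
  k1 = f(1.000000, 0.750000) = 0.890000
  k2 = f(1.510000, 1.203900) = 1.961204
  u ← 0.750000 + (0.51/2)·(0.890000 + 1.961204) = 1.477057
u(1.51) ≈ 1.4771

1.4771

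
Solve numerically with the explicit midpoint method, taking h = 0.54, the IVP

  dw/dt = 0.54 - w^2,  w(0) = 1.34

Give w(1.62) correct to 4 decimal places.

Midpoint: k1 = f(t_n, w_n); k2 = f(t_n + h/2, w_n + (h/2)·k1); w_{n+1} = w_n + h·k2.
t=0.000000, w=1.340000:
  k1 = f(0.000000, 1.340000) = -1.255600
  k2 = f(0.270000, 1.000988) = -0.461977
  w ← 1.340000 + 0.54·(-0.461977) = 1.090532
t=0.540000, w=1.090532:
  k1 = f(0.540000, 1.090532) = -0.649261
  k2 = f(0.810000, 0.915232) = -0.297650
  w ← 1.090532 + 0.54·(-0.297650) = 0.929802
t=1.080000, w=0.929802:
  k1 = f(1.080000, 0.929802) = -0.324531
  k2 = f(1.350000, 0.842178) = -0.169264
  w ← 0.929802 + 0.54·(-0.169264) = 0.838399
w(1.62) ≈ 0.8384

0.8384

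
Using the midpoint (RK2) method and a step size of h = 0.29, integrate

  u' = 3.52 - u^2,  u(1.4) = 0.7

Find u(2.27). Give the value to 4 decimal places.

1.7572

Midpoint: k1 = f(x_n, u_n); k2 = f(x_n + h/2, u_n + (h/2)·k1); u_{n+1} = u_n + h·k2.
x=1.400000, u=0.700000:
  k1 = f(1.400000, 0.700000) = 3.030000
  k2 = f(1.545000, 1.139350) = 2.221882
  u ← 0.700000 + 0.29·2.221882 = 1.344346
x=1.690000, u=1.344346:
  k1 = f(1.690000, 1.344346) = 1.712735
  k2 = f(1.835000, 1.592692) = 0.983332
  u ← 1.344346 + 0.29·0.983332 = 1.629512
x=1.980000, u=1.629512:
  k1 = f(1.980000, 1.629512) = 0.864691
  k2 = f(2.125000, 1.754892) = 0.440354
  u ← 1.629512 + 0.29·0.440354 = 1.757214
u(2.27) ≈ 1.7572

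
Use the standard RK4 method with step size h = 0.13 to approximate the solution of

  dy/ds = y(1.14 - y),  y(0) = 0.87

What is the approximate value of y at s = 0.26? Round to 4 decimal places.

RK4: k1 = f(s_n, y_n); k2 = f(s_n + h/2, y_n + (h/2)·k1); k3 = f(s_n + h/2, y_n + (h/2)·k2); k4 = f(s_n + h, y_n + h·k3); y_{n+1} = y_n + (h/6)·(k1 + 2k2 + 2k3 + k4).
s=0.000000, y=0.870000:
  k1 = f(0.000000, 0.870000) = 0.234900
  k2 = f(0.065000, 0.885269) = 0.225506
  k3 = f(0.065000, 0.884658) = 0.225890
  k4 = f(0.130000, 0.899366) = 0.216418
  y ← 0.870000 + (0.13/6)·(k1 + 2k2 + 2k3 + k4) = 0.899339
s=0.130000, y=0.899339:
  k1 = f(0.130000, 0.899339) = 0.216436
  k2 = f(0.195000, 0.913407) = 0.206971
  k3 = f(0.195000, 0.912792) = 0.207394
  k4 = f(0.260000, 0.926300) = 0.197950
  y ← 0.899339 + (0.13/6)·(k1 + 2k2 + 2k3 + k4) = 0.926273
y(0.26) ≈ 0.9263

0.9263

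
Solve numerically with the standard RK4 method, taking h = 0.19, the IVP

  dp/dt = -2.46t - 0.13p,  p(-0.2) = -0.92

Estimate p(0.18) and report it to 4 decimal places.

-0.8680

RK4: k1 = f(t_n, p_n); k2 = f(t_n + h/2, p_n + (h/2)·k1); k3 = f(t_n + h/2, p_n + (h/2)·k2); k4 = f(t_n + h, p_n + h·k3); p_{n+1} = p_n + (h/6)·(k1 + 2k2 + 2k3 + k4).
t=-0.200000, p=-0.920000:
  k1 = f(-0.200000, -0.920000) = 0.611600
  k2 = f(-0.105000, -0.861898) = 0.370347
  k3 = f(-0.105000, -0.884817) = 0.373326
  k4 = f(-0.010000, -0.849068) = 0.134979
  p ← -0.920000 + (0.19/6)·(k1 + 2k2 + 2k3 + k4) = -0.849259
t=-0.010000, p=-0.849259:
  k1 = f(-0.010000, -0.849259) = 0.135004
  k2 = f(0.085000, -0.836434) = -0.100364
  k3 = f(0.085000, -0.858794) = -0.097457
  k4 = f(0.180000, -0.867776) = -0.329989
  p ← -0.849259 + (0.19/6)·(k1 + 2k2 + 2k3 + k4) = -0.867962
p(0.18) ≈ -0.8680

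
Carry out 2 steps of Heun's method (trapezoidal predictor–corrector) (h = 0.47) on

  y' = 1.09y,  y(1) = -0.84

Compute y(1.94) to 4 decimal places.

-2.2690

Heun: k1 = f(s_n, y_n); k2 = f(s_n + h, y_n + h·k1); y_{n+1} = y_n + (h/2)·(k1 + k2).
s=1.000000, y=-0.840000:
  k1 = f(1.000000, -0.840000) = -0.915600
  k2 = f(1.470000, -1.270332) = -1.384662
  y ← -0.840000 + (0.47/2)·(-0.915600 + (-1.384662)) = -1.380562
s=1.470000, y=-1.380562:
  k1 = f(1.470000, -1.380562) = -1.504812
  k2 = f(1.940000, -2.087823) = -2.275727
  y ← -1.380562 + (0.47/2)·(-1.504812 + (-2.275727)) = -2.268988
y(1.94) ≈ -2.2690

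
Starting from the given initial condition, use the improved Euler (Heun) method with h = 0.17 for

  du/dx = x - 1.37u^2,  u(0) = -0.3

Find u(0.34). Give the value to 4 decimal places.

Heun: k1 = f(x_n, u_n); k2 = f(x_n + h, u_n + h·k1); u_{n+1} = u_n + (h/2)·(k1 + k2).
x=0.000000, u=-0.300000:
  k1 = f(0.000000, -0.300000) = -0.123300
  k2 = f(0.170000, -0.320961) = 0.028868
  u ← -0.300000 + (0.17/2)·(-0.123300 + 0.028868) = -0.308027
x=0.170000, u=-0.308027:
  k1 = f(0.170000, -0.308027) = 0.040014
  k2 = f(0.340000, -0.301224) = 0.215692
  u ← -0.308027 + (0.17/2)·(0.040014 + 0.215692) = -0.286292
u(0.34) ≈ -0.2863

-0.2863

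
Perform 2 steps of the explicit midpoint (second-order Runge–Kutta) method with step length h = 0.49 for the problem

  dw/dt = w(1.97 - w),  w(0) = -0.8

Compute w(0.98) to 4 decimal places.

-30.6508

Midpoint: k1 = f(t_n, w_n); k2 = f(t_n + h/2, w_n + (h/2)·k1); w_{n+1} = w_n + h·k2.
t=0.000000, w=-0.800000:
  k1 = f(0.000000, -0.800000) = -2.216000
  k2 = f(0.245000, -1.342920) = -4.448987
  w ← -0.800000 + 0.49·(-4.448987) = -2.980003
t=0.490000, w=-2.980003:
  k1 = f(0.490000, -2.980003) = -14.751027
  k2 = f(0.735000, -6.594005) = -56.471092
  w ← -2.980003 + 0.49·(-56.471092) = -30.650838
w(0.98) ≈ -30.6508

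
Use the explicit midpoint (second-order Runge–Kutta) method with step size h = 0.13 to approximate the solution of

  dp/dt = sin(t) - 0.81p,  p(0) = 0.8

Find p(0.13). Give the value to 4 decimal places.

Midpoint: k1 = f(t_n, p_n); k2 = f(t_n + h/2, p_n + (h/2)·k1); p_{n+1} = p_n + h·k2.
t=0.000000, p=0.800000:
  k1 = f(0.000000, 0.800000) = -0.648000
  k2 = f(0.065000, 0.757880) = -0.548929
  p ← 0.800000 + 0.13·(-0.548929) = 0.728639
p(0.13) ≈ 0.7286

0.7286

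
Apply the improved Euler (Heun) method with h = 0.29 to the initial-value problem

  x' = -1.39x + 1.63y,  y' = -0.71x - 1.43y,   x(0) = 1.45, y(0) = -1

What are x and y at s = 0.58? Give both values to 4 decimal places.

0.1754, -0.5746

Heun on (x,y): k1 = f(s_n, state_n); k2 = f(s_n + h, state_n + h·k1); state_{n+1} = state_n + (h/2)·(k1 + k2).
0.000000: (1.450000, -1.000000)
  k1 = (-3.645500, 0.400500)
  predictor → (0.392805, -0.883855)
  k2 = (-1.986683, 0.985021)
  → (0.633334, -0.799099)
0.290000: (0.633334, -0.799099)
  k1 = (-2.182866, 0.693045)
  predictor → (0.000302, -0.598116)
  k2 = (-0.975350, 0.855092)
  → (0.175392, -0.574620)
(x(0.58), y(0.58)) ≈ (0.1754, -0.5746)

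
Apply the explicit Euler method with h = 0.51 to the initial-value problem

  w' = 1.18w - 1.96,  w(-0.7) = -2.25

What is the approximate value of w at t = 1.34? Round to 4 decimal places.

Euler: w_{n+1} = w_n + h·f(t_n, w_n).
t=-0.700000, w=-2.250000: f=-4.615000 → w ← -2.250000 + 0.51·(-4.615000) = -4.603650
t=-0.190000, w=-4.603650: f=-7.392307 → w ← -4.603650 + 0.51·(-7.392307) = -8.373727
t=0.320000, w=-8.373727: f=-11.840997 → w ← -8.373727 + 0.51·(-11.840997) = -14.412635
t=0.830000, w=-14.412635: f=-18.966910 → w ← -14.412635 + 0.51·(-18.966910) = -24.085759
w(1.34) ≈ -24.0858

-24.0858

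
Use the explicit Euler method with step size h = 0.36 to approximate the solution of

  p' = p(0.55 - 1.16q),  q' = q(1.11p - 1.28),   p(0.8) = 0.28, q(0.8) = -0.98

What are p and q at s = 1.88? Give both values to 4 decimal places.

0.9158, -0.3682

Euler on (p,q): p_{n+1} = p_n + h·p', q_{n+1} = q_n + h·q'.
0.800000: (0.280000, -0.980000); f=(0.472304, 0.949816) → (0.450029, -0.638066)
1.160000: (0.450029, -0.638066); f=(0.580609, 0.497990) → (0.659049, -0.458790)
1.520000: (0.659049, -0.458790); f=(0.713220, 0.251626) → (0.915808, -0.368204)
(p(1.88), q(1.88)) ≈ (0.9158, -0.3682)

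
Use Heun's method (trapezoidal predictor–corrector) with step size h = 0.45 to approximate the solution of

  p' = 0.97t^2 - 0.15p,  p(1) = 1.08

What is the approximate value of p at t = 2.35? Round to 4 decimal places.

4.5374

Heun: k1 = f(t_n, p_n); k2 = f(t_n + h, p_n + h·k1); p_{n+1} = p_n + (h/2)·(k1 + k2).
t=1.000000, p=1.080000:
  k1 = f(1.000000, 1.080000) = 0.808000
  k2 = f(1.450000, 1.443600) = 1.822885
  p ← 1.080000 + (0.45/2)·(0.808000 + 1.822885) = 1.671949
t=1.450000, p=1.671949:
  k1 = f(1.450000, 1.671949) = 1.788633
  k2 = f(1.900000, 2.476834) = 3.130175
  p ← 1.671949 + (0.45/2)·(1.788633 + 3.130175) = 2.778681
t=1.900000, p=2.778681:
  k1 = f(1.900000, 2.778681) = 3.084898
  k2 = f(2.350000, 4.166885) = 4.731792
  p ← 2.778681 + (0.45/2)·(3.084898 + 4.731792) = 4.537436
p(2.35) ≈ 4.5374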